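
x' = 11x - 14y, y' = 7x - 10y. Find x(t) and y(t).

Coefficient matrix A = [[11, -14], [7, -10]].
Characteristic polynomial det(A - λI) = λ^2 - λ - 12 = 0.
Eigenvalues λ = 4, -3.
For λ=4: (A-λI) row 1 is [7, -14], so an eigenvector is (2, 1).
For λ=-3: (A-λI) row 1 is [14, -14], so an eigenvector is (1, 1).
General solution: C_1e^(4t)(2,1) + C_2e^(-3t)(1,1).

x(t) = 2C_1e^(4t) + C_2e^(-3t), y(t) = C_1e^(4t) + C_2e^(-3t)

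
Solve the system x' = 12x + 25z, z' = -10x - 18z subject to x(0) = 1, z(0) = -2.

x(t) = -7e^(-3t)sin(5t) + e^(-3t)cos(5t), z(t) = 4e^(-3t)sin(5t) - 2e^(-3t)cos(5t)

Coefficient matrix A = [[12, 25], [-10, -18]].
Characteristic polynomial det(A - λI) = λ^2 + 6λ + 34 = 0.
Eigenvalues λ = -3 ± 5i (complex conjugate pair).
For λ=-3+5i: an eigenvector is (1,-1) - i(-2,1) = (1 + 2i, -1 - i).
A real fundamental pair from Re and Im of e^((-3+5i)t)v: X_1 = e^(-3t)(cos(5t)·(1,-1) + sin(5t)·(-2,1)), X_2 = e^(-3t)(sin(5t)·(1,-1) - cos(5t)·(-2,1)).
General solution: C_1X_1 + C_2X_2.
Applying x(0)=1, z(0)=-2 gives C_1=3, C_2=-1.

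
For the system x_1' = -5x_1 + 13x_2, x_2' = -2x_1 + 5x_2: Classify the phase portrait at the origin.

center

A = [[-5,13],[-2,5]]; det(A-λI) = λ^2 + 1.
λ = 0 ± i: zero real part.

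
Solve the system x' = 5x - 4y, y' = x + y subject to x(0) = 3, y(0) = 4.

x(t) = -10te^(3t) + 3e^(3t), y(t) = -5te^(3t) + 4e^(3t)

Coefficient matrix A = [[5, -4], [1, 1]].
Characteristic polynomial det(A - λI) = λ^2 - 6λ + 9 = 0.
Single eigenvalue λ = 3 with algebraic multiplicity 2.
Eigenvector v = (-2,-1); generalized eigenvector w with (A-λI)w=v is (3,2).
General solution: e^(3t)[K_1·v + K_2·(t·v + w)].
Applying x(0)=3, y(0)=4 gives K_1=6, K_2=5.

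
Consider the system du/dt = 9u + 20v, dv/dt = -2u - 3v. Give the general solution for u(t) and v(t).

u(t) = 3C_1e^(3t)sin(2t) + C_1e^(3t)cos(2t) + C_2e^(3t)sin(2t) - 3C_2e^(3t)cos(2t), v(t) = -C_1e^(3t)sin(2t) + C_2e^(3t)cos(2t)

Coefficient matrix A = [[9, 20], [-2, -3]].
Characteristic polynomial det(A - λI) = λ^2 - 6λ + 13 = 0.
Eigenvalues λ = 3 ± 2i (complex conjugate pair).
For λ=3+2i: an eigenvector is (1,0) - i(3,-1) = (1 - 3i, 0 + i).
A real fundamental pair from Re and Im of e^((3+2i)t)v: X_1 = e^(3t)(cos(2t)·(1,0) + sin(2t)·(3,-1)), X_2 = e^(3t)(sin(2t)·(1,0) - cos(2t)·(3,-1)).
General solution: C_1X_1 + C_2X_2.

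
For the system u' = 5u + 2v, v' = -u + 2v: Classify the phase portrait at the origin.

unstable node

A = [[5,2],[-1,2]]; det(A-λI) = λ^2 - 7λ + 12.
λ = 3, 4: both positive.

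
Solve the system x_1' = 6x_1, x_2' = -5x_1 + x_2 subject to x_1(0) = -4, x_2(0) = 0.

Coefficient matrix A = [[6, 0], [-5, 1]].
Characteristic polynomial det(A - λI) = λ^2 - 7λ + 6 = 0.
Eigenvalues λ = 6, 1.
For λ=6: (A-λI) row 2 is [-5, -5], so an eigenvector is (1, -1).
For λ=1: (A-λI) row 1 is [5, 0], so an eigenvector is (0, -1).
General solution: K_1e^(6t)(1,-1) + K_2e^(t)(0,-1).
Applying x_1(0)=-4, x_2(0)=0 gives K_1=-4, K_2=4.

x_1(t) = -4e^(6t), x_2(t) = 4e^(6t) - 4e^(t)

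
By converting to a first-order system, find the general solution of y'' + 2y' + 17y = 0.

y(t) = C_1e^(-t)cos(4t) + C_2e^(-t)sin(4t)

Let x_1 = y, x_2 = y'. Then x_1' = x_2 and x_2' = -17x_1 - 2x_2.
A = [[0,1],[-17,-2]]; det(A-λI) = λ^2 + 2λ + 17.
Eigenvalues λ = -1 ± 4i.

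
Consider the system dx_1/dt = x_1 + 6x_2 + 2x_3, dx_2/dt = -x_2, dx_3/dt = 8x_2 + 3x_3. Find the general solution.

x_1(t) = C_1e^(3t) - C_2e^(-t) + C_3e^(t), x_2(t) = C_2e^(-t), x_3(t) = C_1e^(3t) - 2C_2e^(-t)

Coefficient matrix A = [[1, 6, 2], [0, -1, 0], [0, 8, 3]].
det(A - λI) = 0 gives eigenvalues λ = 3, -1, 1.
For λ=3: eigenvector (1,0,1).
For λ=-1: eigenvector (-1,1,-2).
For λ=1: eigenvector (1,0,0).
General solution: C_1e^(3t)(1,0,1) + C_2e^(-t)(-1,1,-2) + C_3e^(t)(1,0,0).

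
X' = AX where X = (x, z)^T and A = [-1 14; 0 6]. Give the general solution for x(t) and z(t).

Coefficient matrix A = [[-1, 14], [0, 6]].
Characteristic polynomial det(A - λI) = λ^2 - 5λ - 6 = 0.
Eigenvalues λ = -1, 6.
For λ=-1: (A-λI) row 1 is [0, 14], so an eigenvector is (-1, 0).
For λ=6: (A-λI) row 1 is [-7, 14], so an eigenvector is (-2, -1).
General solution: c_1e^(-t)(-1,0) + c_2e^(6t)(-2,-1).

x(t) = -c_1e^(-t) - 2c_2e^(6t), z(t) = -c_2e^(6t)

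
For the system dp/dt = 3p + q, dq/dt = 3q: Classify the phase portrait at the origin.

unstable improper node

A = [[3,1],[0,3]]; det(A-λI) = λ^2 - 6λ + 9.
repeated λ = 3 with a single eigenvector.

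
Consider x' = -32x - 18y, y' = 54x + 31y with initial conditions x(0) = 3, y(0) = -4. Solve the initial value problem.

x(t) = -e^(4t) + 4e^(-5t), y(t) = 2e^(4t) - 6e^(-5t)

Coefficient matrix A = [[-32, -18], [54, 31]].
Characteristic polynomial det(A - λI) = λ^2 + λ - 20 = 0.
Eigenvalues λ = -5, 4.
For λ=-5: (A-λI) row 1 is [-27, -18], so an eigenvector is (-2, 3).
For λ=4: (A-λI) row 1 is [-36, -18], so an eigenvector is (-1, 2).
General solution: c_1e^(-5t)(-2,3) + c_2e^(4t)(-1,2).
Applying x(0)=3, y(0)=-4 gives c_1=-2, c_2=1.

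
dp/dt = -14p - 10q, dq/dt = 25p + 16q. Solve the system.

p(t) = K_1e^(t)sin(5t) + K_1e^(t)cos(5t) + K_2e^(t)sin(5t) - K_2e^(t)cos(5t), q(t) = -K_1e^(t)sin(5t) - 2K_1e^(t)cos(5t) - 2K_2e^(t)sin(5t) + K_2e^(t)cos(5t)

Coefficient matrix A = [[-14, -10], [25, 16]].
Characteristic polynomial det(A - λI) = λ^2 - 2λ + 26 = 0.
Eigenvalues λ = 1 ± 5i (complex conjugate pair).
For λ=1+5i: an eigenvector is (1,-2) - i(1,-1) = (1 - i, -2 + i).
A real fundamental pair from Re and Im of e^((1+5i)t)v: X_1 = e^(t)(cos(5t)·(1,-2) + sin(5t)·(1,-1)), X_2 = e^(t)(sin(5t)·(1,-2) - cos(5t)·(1,-1)).
General solution: K_1X_1 + K_2X_2.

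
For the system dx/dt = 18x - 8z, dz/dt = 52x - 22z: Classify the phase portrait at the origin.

stable spiral

A = [[18,-8],[52,-22]]; det(A-λI) = λ^2 + 4λ + 20.
λ = -2 ± 4i: negative real part.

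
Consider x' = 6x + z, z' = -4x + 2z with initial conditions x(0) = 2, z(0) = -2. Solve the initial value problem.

x(t) = 2te^(4t) + 2e^(4t), z(t) = -4te^(4t) - 2e^(4t)

Coefficient matrix A = [[6, 1], [-4, 2]].
Characteristic polynomial det(A - λI) = λ^2 - 8λ + 16 = 0.
Single eigenvalue λ = 4 with algebraic multiplicity 2.
Eigenvector v = (-1,2); generalized eigenvector w with (A-λI)w=v is (1,-3).
General solution: e^(4t)[C_1·v + C_2·(t·v + w)].
Applying x(0)=2, z(0)=-2 gives C_1=-4, C_2=-2.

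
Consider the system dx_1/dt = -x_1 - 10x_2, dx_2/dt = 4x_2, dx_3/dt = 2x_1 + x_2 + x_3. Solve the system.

Coefficient matrix A = [[-1, -10, 0], [0, 4, 0], [2, 1, 1]].
det(A - λI) = 0 gives eigenvalues λ = -1, 4, 1.
For λ=-1: eigenvector (1,0,-1).
For λ=4: eigenvector (-2,1,-1).
For λ=1: eigenvector (0,0,1).
General solution: C_1e^(-t)(1,0,-1) + C_2e^(4t)(-2,1,-1) + C_3e^(t)(0,0,1).

x_1(t) = C_1e^(-t) - 2C_2e^(4t), x_2(t) = C_2e^(4t), x_3(t) = -C_1e^(-t) - C_2e^(4t) + C_3e^(t)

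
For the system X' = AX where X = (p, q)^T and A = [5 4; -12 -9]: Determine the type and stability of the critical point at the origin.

A = [[5,4],[-12,-9]]; det(A-λI) = λ^2 + 4λ + 3.
λ = -1, -3: both negative.

stable node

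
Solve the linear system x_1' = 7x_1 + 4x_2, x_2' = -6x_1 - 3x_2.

Coefficient matrix A = [[7, 4], [-6, -3]].
Characteristic polynomial det(A - λI) = λ^2 - 4λ + 3 = 0.
Eigenvalues λ = 3, 1.
For λ=3: (A-λI) row 1 is [4, 4], so an eigenvector is (-1, 1).
For λ=1: (A-λI) row 1 is [6, 4], so an eigenvector is (2, -3).
General solution: C_1e^(3t)(-1,1) + C_2e^(t)(2,-3).

x_1(t) = -C_1e^(3t) + 2C_2e^(t), x_2(t) = C_1e^(3t) - 3C_2e^(t)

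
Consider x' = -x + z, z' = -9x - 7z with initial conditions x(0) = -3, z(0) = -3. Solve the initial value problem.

Coefficient matrix A = [[-1, 1], [-9, -7]].
Characteristic polynomial det(A - λI) = λ^2 + 8λ + 16 = 0.
Single eigenvalue λ = -4 with algebraic multiplicity 2.
Eigenvector v = (-1,3); generalized eigenvector w with (A-λI)w=v is (-1,2).
General solution: e^(-4t)[c_1·v + c_2·(t·v + w)].
Applying x(0)=-3, z(0)=-3 gives c_1=-9, c_2=12.

x(t) = -12te^(-4t) - 3e^(-4t), z(t) = 36te^(-4t) - 3e^(-4t)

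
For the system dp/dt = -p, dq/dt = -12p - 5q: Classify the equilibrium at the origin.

stable node

A = [[-1,0],[-12,-5]]; det(A-λI) = λ^2 + 6λ + 5.
λ = -1, -5: both negative.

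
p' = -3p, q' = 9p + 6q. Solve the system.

p(t) = -K_1e^(-3t), q(t) = K_1e^(-3t) - K_2e^(6t)

Coefficient matrix A = [[-3, 0], [9, 6]].
Characteristic polynomial det(A - λI) = λ^2 - 3λ - 18 = 0.
Eigenvalues λ = -3, 6.
For λ=-3: (A-λI) row 2 is [9, 9], so an eigenvector is (-1, 1).
For λ=6: (A-λI) row 1 is [-9, 0], so an eigenvector is (0, -1).
General solution: K_1e^(-3t)(-1,1) + K_2e^(6t)(0,-1).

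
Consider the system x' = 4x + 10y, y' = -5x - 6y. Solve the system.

x(t) = K_1e^(-t)sin(5t) - K_1e^(-t)cos(5t) - K_2e^(-t)sin(5t) - K_2e^(-t)cos(5t), y(t) = K_1e^(-t)cos(5t) + K_2e^(-t)sin(5t)

Coefficient matrix A = [[4, 10], [-5, -6]].
Characteristic polynomial det(A - λI) = λ^2 + 2λ + 26 = 0.
Eigenvalues λ = -1 ± 5i (complex conjugate pair).
For λ=-1+5i: an eigenvector is (-1,1) - i(1,0) = (-1 - i, 1).
A real fundamental pair from Re and Im of e^((-1+5i)t)v: X_1 = e^(-t)(cos(5t)·(-1,1) + sin(5t)·(1,0)), X_2 = e^(-t)(sin(5t)·(-1,1) - cos(5t)·(1,0)).
General solution: K_1X_1 + K_2X_2.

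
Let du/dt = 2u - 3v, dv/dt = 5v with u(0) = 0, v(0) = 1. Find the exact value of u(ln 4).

-1008

A = [[2,-3],[0,5]]; eigenvalues λ = 2, 5.
Eigenvectors: (-1,0) for λ=2, (1,-1) for λ=5.
From the initial condition, c_1 = -1, c_2 = -1.
u(ln 4) = (-1)(4^2)(-1) + (-1)(4^5)(1) = -1008.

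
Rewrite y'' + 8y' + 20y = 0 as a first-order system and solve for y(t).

Let x_1 = y, x_2 = y'. Then x_1' = x_2 and x_2' = -20x_1 - 8x_2.
A = [[0,1],[-20,-8]]; det(A-λI) = λ^2 + 8λ + 20.
Eigenvalues λ = -4 ± 2i.

y(t) = c_1e^(-4t)cos(2t) + c_2e^(-4t)sin(2t)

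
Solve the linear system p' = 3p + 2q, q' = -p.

Coefficient matrix A = [[3, 2], [-1, 0]].
Characteristic polynomial det(A - λI) = λ^2 - 3λ + 2 = 0.
Eigenvalues λ = 2, 1.
For λ=2: (A-λI) row 1 is [1, 2], so an eigenvector is (-2, 1).
For λ=1: (A-λI) row 1 is [2, 2], so an eigenvector is (-1, 1).
General solution: c_1e^(2t)(-2,1) + c_2e^(t)(-1,1).

p(t) = -2c_1e^(2t) - c_2e^(t), q(t) = c_1e^(2t) + c_2e^(t)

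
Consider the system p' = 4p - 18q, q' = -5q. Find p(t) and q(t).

Coefficient matrix A = [[4, -18], [0, -5]].
Characteristic polynomial det(A - λI) = λ^2 + λ - 20 = 0.
Eigenvalues λ = 4, -5.
For λ=4: (A-λI) row 1 is [0, -18], so an eigenvector is (1, 0).
For λ=-5: (A-λI) row 1 is [9, -18], so an eigenvector is (-2, -1).
General solution: c_1e^(4t)(1,0) + c_2e^(-5t)(-2,-1).

p(t) = c_1e^(4t) - 2c_2e^(-5t), q(t) = -c_2e^(-5t)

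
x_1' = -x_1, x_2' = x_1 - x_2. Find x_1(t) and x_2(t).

Coefficient matrix A = [[-1, 0], [1, -1]].
Characteristic polynomial det(A - λI) = λ^2 + 2λ + 1 = 0.
Single eigenvalue λ = -1 with algebraic multiplicity 2.
Eigenvector v = (0,-1); generalized eigenvector w with (A-λI)w=v is (-1,2).
General solution: e^(-t)[K_1·v + K_2·(t·v + w)].

x_1(t) = -K_2e^(-t), x_2(t) = -K_1e^(-t) - K_2te^(-t) + 2K_2e^(-t)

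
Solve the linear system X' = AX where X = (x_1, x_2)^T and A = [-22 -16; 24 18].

Coefficient matrix A = [[-22, -16], [24, 18]].
Characteristic polynomial det(A - λI) = λ^2 + 4λ - 12 = 0.
Eigenvalues λ = -6, 2.
For λ=-6: (A-λI) row 1 is [-16, -16], so an eigenvector is (1, -1).
For λ=2: (A-λI) row 1 is [-24, -16], so an eigenvector is (-2, 3).
General solution: K_1e^(-6t)(1,-1) + K_2e^(2t)(-2,3).

x_1(t) = K_1e^(-6t) - 2K_2e^(2t), x_2(t) = -K_1e^(-6t) + 3K_2e^(2t)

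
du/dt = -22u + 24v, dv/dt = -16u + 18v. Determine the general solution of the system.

u(t) = c_1e^(2t) + 3c_2e^(-6t), v(t) = c_1e^(2t) + 2c_2e^(-6t)

Coefficient matrix A = [[-22, 24], [-16, 18]].
Characteristic polynomial det(A - λI) = λ^2 + 4λ - 12 = 0.
Eigenvalues λ = 2, -6.
For λ=2: (A-λI) row 1 is [-24, 24], so an eigenvector is (1, 1).
For λ=-6: (A-λI) row 1 is [-16, 24], so an eigenvector is (3, 2).
General solution: c_1e^(2t)(1,1) + c_2e^(-6t)(3,2).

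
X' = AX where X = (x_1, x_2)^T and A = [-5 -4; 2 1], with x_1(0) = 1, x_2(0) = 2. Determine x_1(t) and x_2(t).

Coefficient matrix A = [[-5, -4], [2, 1]].
Characteristic polynomial det(A - λI) = λ^2 + 4λ + 3 = 0.
Eigenvalues λ = -3, -1.
For λ=-3: (A-λI) row 1 is [-2, -4], so an eigenvector is (2, -1).
For λ=-1: (A-λI) row 1 is [-4, -4], so an eigenvector is (-1, 1).
General solution: K_1e^(-3t)(2,-1) + K_2e^(-t)(-1,1).
Applying x_1(0)=1, x_2(0)=2 gives K_1=3, K_2=5.

x_1(t) = -5e^(-t) + 6e^(-3t), x_2(t) = 5e^(-t) - 3e^(-3t)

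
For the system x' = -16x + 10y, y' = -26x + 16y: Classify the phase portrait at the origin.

A = [[-16,10],[-26,16]]; det(A-λI) = λ^2 + 4.
λ = 0 ± 2i: zero real part.

center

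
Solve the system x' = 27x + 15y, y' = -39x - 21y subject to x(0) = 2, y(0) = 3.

x(t) = 31e^(3t)sin(3t) + 2e^(3t)cos(3t), y(t) = -50e^(3t)sin(3t) + 3e^(3t)cos(3t)

Coefficient matrix A = [[27, 15], [-39, -21]].
Characteristic polynomial det(A - λI) = λ^2 - 6λ + 18 = 0.
Eigenvalues λ = 3 ± 3i (complex conjugate pair).
For λ=3+3i: an eigenvector is (1,-2) - i(-2,3) = (1 + 2i, -2 - 3i).
A real fundamental pair from Re and Im of e^((3+3i)t)v: X_1 = e^(3t)(cos(3t)·(1,-2) + sin(3t)·(-2,3)), X_2 = e^(3t)(sin(3t)·(1,-2) - cos(3t)·(-2,3)).
General solution: c_1X_1 + c_2X_2.
Applying x(0)=2, y(0)=3 gives c_1=-12, c_2=7.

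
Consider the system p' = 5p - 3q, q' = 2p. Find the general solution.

Coefficient matrix A = [[5, -3], [2, 0]].
Characteristic polynomial det(A - λI) = λ^2 - 5λ + 6 = 0.
Eigenvalues λ = 2, 3.
For λ=2: (A-λI) row 1 is [3, -3], so an eigenvector is (-1, -1).
For λ=3: (A-λI) row 1 is [2, -3], so an eigenvector is (-3, -2).
General solution: K_1e^(2t)(-1,-1) + K_2e^(3t)(-3,-2).

p(t) = -K_1e^(2t) - 3K_2e^(3t), q(t) = -K_1e^(2t) - 2K_2e^(3t)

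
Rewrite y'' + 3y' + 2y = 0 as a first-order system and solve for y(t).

y(t) = K_1e^(-t) + K_2e^(-2t)

Let x_1 = y, x_2 = y'. Then x_1' = x_2 and x_2' = -2x_1 - 3x_2.
A = [[0,1],[-2,-3]]; det(A-λI) = λ^2 + 3λ + 2.
Eigenvalues λ = -1, -2 with eigenvectors (1,-1), (1,-2).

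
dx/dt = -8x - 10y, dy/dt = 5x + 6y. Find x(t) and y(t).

x(t) = c_1e^(-t)sin(t) - 3c_1e^(-t)cos(t) - 3c_2e^(-t)sin(t) - c_2e^(-t)cos(t), y(t) = -c_1e^(-t)sin(t) + 2c_1e^(-t)cos(t) + 2c_2e^(-t)sin(t) + c_2e^(-t)cos(t)

Coefficient matrix A = [[-8, -10], [5, 6]].
Characteristic polynomial det(A - λI) = λ^2 + 2λ + 2 = 0.
Eigenvalues λ = -1 ± i (complex conjugate pair).
For λ=-1+i: an eigenvector is (-3,2) - i(1,-1) = (-3 - i, 2 + i).
A real fundamental pair from Re and Im of e^((-1+i)t)v: X_1 = e^(-t)(cos(t)·(-3,2) + sin(t)·(1,-1)), X_2 = e^(-t)(sin(t)·(-3,2) - cos(t)·(1,-1)).
General solution: c_1X_1 + c_2X_2.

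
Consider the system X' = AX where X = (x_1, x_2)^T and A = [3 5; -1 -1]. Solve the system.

x_1(t) = -C_1e^(t)sin(t) + 2C_1e^(t)cos(t) + 2C_2e^(t)sin(t) + C_2e^(t)cos(t), x_2(t) = -C_1e^(t)cos(t) - C_2e^(t)sin(t)

Coefficient matrix A = [[3, 5], [-1, -1]].
Characteristic polynomial det(A - λI) = λ^2 - 2λ + 2 = 0.
Eigenvalues λ = 1 ± i (complex conjugate pair).
For λ=1+i: an eigenvector is (2,-1) - i(-1,0) = (2 + i, -1).
A real fundamental pair from Re and Im of e^((1+i)t)v: X_1 = e^(t)(cos(t)·(2,-1) + sin(t)·(-1,0)), X_2 = e^(t)(sin(t)·(2,-1) - cos(t)·(-1,0)).
General solution: C_1X_1 + C_2X_2.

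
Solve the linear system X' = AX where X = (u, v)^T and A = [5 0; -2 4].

u(t) = -c_2e^(5t), v(t) = -c_1e^(4t) + 2c_2e^(5t)

Coefficient matrix A = [[5, 0], [-2, 4]].
Characteristic polynomial det(A - λI) = λ^2 - 9λ + 20 = 0.
Eigenvalues λ = 4, 5.
For λ=4: (A-λI) row 1 is [1, 0], so an eigenvector is (0, -1).
For λ=5: (A-λI) row 2 is [-2, -1], so an eigenvector is (-1, 2).
General solution: c_1e^(4t)(0,-1) + c_2e^(5t)(-1,2).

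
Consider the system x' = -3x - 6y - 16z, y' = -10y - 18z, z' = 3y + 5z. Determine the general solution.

x(t) = K_1e^(-3t) + 2K_2e^(-4t) - 2K_3e^(-t), y(t) = 3K_2e^(-4t) - 2K_3e^(-t), z(t) = -K_2e^(-4t) + K_3e^(-t)

Coefficient matrix A = [[-3, -6, -16], [0, -10, -18], [0, 3, 5]].
det(A - λI) = 0 gives eigenvalues λ = -3, -4, -1.
For λ=-3: eigenvector (1,0,0).
For λ=-4: eigenvector (2,3,-1).
For λ=-1: eigenvector (-2,-2,1).
General solution: K_1e^(-3t)(1,0,0) + K_2e^(-4t)(2,3,-1) + K_3e^(-t)(-2,-2,1).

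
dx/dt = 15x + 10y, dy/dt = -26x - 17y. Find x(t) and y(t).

x(t) = -2K_1e^(-t)sin(2t) + K_1e^(-t)cos(2t) + K_2e^(-t)sin(2t) + 2K_2e^(-t)cos(2t), y(t) = 3K_1e^(-t)sin(2t) - 2K_1e^(-t)cos(2t) - 2K_2e^(-t)sin(2t) - 3K_2e^(-t)cos(2t)

Coefficient matrix A = [[15, 10], [-26, -17]].
Characteristic polynomial det(A - λI) = λ^2 + 2λ + 5 = 0.
Eigenvalues λ = -1 ± 2i (complex conjugate pair).
For λ=-1+2i: an eigenvector is (1,-2) - i(-2,3) = (1 + 2i, -2 - 3i).
A real fundamental pair from Re and Im of e^((-1+2i)t)v: X_1 = e^(-t)(cos(2t)·(1,-2) + sin(2t)·(-2,3)), X_2 = e^(-t)(sin(2t)·(1,-2) - cos(2t)·(-2,3)).
General solution: K_1X_1 + K_2X_2.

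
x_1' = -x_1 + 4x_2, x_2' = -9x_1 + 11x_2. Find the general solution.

Coefficient matrix A = [[-1, 4], [-9, 11]].
Characteristic polynomial det(A - λI) = λ^2 - 10λ + 25 = 0.
Single eigenvalue λ = 5 with algebraic multiplicity 2.
Eigenvector v = (2,3); generalized eigenvector w with (A-λI)w=v is (-1,-1).
General solution: e^(5t)[K_1·v + K_2·(t·v + w)].

x_1(t) = 2K_1e^(5t) + 2K_2te^(5t) - K_2e^(5t), x_2(t) = 3K_1e^(5t) + 3K_2te^(5t) - K_2e^(5t)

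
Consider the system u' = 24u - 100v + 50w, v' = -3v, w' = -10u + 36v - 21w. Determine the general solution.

Coefficient matrix A = [[24, -100, 50], [0, -3, 0], [-10, 36, -21]].
det(A - λI) = 0 gives eigenvalues λ = -3, 4, -1.
For λ=-3: eigenvector (0,1,2).
For λ=4: eigenvector (5,0,-2).
For λ=-1: eigenvector (-2,0,1).
General solution: c_1e^(-3t)(0,1,2) + c_2e^(4t)(5,0,-2) + c_3e^(-t)(-2,0,1).

u(t) = 5c_2e^(4t) - 2c_3e^(-t), v(t) = c_1e^(-3t), w(t) = 2c_1e^(-3t) - 2c_2e^(4t) + c_3e^(-t)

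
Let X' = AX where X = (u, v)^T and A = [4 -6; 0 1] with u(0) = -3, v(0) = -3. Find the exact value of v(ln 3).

-9

A = [[4,-6],[0,1]]; eigenvalues λ = 4, 1.
Eigenvectors: (1,0) for λ=4, (2,1) for λ=1.
From the initial condition, c_1 = 3, c_2 = -3.
v(ln 3) = (3)(3^4)(0) + (-3)(3^1)(1) = -9.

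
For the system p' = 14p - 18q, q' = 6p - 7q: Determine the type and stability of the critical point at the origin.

A = [[14,-18],[6,-7]]; det(A-λI) = λ^2 - 7λ + 10.
λ = 2, 5: both positive.

unstable node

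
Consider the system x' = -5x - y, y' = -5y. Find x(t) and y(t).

Coefficient matrix A = [[-5, -1], [0, -5]].
Characteristic polynomial det(A - λI) = λ^2 + 10λ + 25 = 0.
Single eigenvalue λ = -5 with algebraic multiplicity 2.
Eigenvector v = (1,0); generalized eigenvector w with (A-λI)w=v is (-2,-1).
General solution: e^(-5t)[K_1·v + K_2·(t·v + w)].

x(t) = K_1e^(-5t) + K_2te^(-5t) - 2K_2e^(-5t), y(t) = -K_2e^(-5t)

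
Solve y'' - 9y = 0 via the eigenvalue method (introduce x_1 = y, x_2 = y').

Let x_1 = y, x_2 = y'. Then x_1' = x_2 and x_2' = 9x_1.
A = [[0,1],[9,0]]; det(A-λI) = λ^2 - 9.
Eigenvalues λ = -3, 3 with eigenvectors (1,-3), (1,3).

y(t) = C_1e^(-3t) + C_2e^(3t)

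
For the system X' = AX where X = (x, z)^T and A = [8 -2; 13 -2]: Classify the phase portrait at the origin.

unstable spiral

A = [[8,-2],[13,-2]]; det(A-λI) = λ^2 - 6λ + 10.
λ = 3 ± i: positive real part.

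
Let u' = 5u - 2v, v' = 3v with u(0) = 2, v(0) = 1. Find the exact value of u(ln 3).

A = [[5,-2],[0,3]]; eigenvalues λ = 3, 5.
Eigenvectors: (-1,-1) for λ=3, (1,0) for λ=5.
From the initial condition, c_1 = -1, c_2 = 1.
u(ln 3) = (-1)(3^3)(-1) + (1)(3^5)(1) = 270.

270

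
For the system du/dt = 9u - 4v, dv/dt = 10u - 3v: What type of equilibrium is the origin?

A = [[9,-4],[10,-3]]; det(A-λI) = λ^2 - 6λ + 13.
λ = 3 ± 2i: positive real part.

unstable spiral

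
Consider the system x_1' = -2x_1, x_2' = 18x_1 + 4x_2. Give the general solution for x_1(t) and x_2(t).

x_1(t) = -c_1e^(-2t), x_2(t) = 3c_1e^(-2t) + c_2e^(4t)

Coefficient matrix A = [[-2, 0], [18, 4]].
Characteristic polynomial det(A - λI) = λ^2 - 2λ - 8 = 0.
Eigenvalues λ = -2, 4.
For λ=-2: (A-λI) row 2 is [18, 6], so an eigenvector is (-1, 3).
For λ=4: (A-λI) row 1 is [-6, 0], so an eigenvector is (0, 1).
General solution: c_1e^(-2t)(-1,3) + c_2e^(4t)(0,1).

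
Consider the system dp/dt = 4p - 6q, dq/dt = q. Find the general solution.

p(t) = -2c_1e^(t) - c_2e^(4t), q(t) = -c_1e^(t)

Coefficient matrix A = [[4, -6], [0, 1]].
Characteristic polynomial det(A - λI) = λ^2 - 5λ + 4 = 0.
Eigenvalues λ = 1, 4.
For λ=1: (A-λI) row 1 is [3, -6], so an eigenvector is (-2, -1).
For λ=4: (A-λI) row 1 is [0, -6], so an eigenvector is (-1, 0).
General solution: c_1e^(t)(-2,-1) + c_2e^(4t)(-1,0).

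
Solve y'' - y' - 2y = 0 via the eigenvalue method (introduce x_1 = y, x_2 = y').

Let x_1 = y, x_2 = y'. Then x_1' = x_2 and x_2' = 2x_1 + x_2.
A = [[0,1],[2,1]]; det(A-λI) = λ^2 - λ - 2.
Eigenvalues λ = 2, -1 with eigenvectors (1,2), (1,-1).

y(t) = c_1e^(2t) + c_2e^(-t)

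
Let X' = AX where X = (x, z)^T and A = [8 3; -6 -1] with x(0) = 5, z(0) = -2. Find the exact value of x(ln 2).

A = [[8,3],[-6,-1]]; eigenvalues λ = 2, 5.
Eigenvectors: (-1,2) for λ=2, (1,-1) for λ=5.
From the initial condition, c_1 = 3, c_2 = 8.
x(ln 2) = (3)(2^2)(-1) + (8)(2^5)(1) = 244.

244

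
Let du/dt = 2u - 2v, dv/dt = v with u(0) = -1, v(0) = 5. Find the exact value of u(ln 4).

-136

A = [[2,-2],[0,1]]; eigenvalues λ = 2, 1.
Eigenvectors: (-1,0) for λ=2, (2,1) for λ=1.
From the initial condition, c_1 = 11, c_2 = 5.
u(ln 4) = (11)(4^2)(-1) + (5)(4^1)(2) = -136.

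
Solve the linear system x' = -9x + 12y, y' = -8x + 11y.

Coefficient matrix A = [[-9, 12], [-8, 11]].
Characteristic polynomial det(A - λI) = λ^2 - 2λ - 3 = 0.
Eigenvalues λ = -1, 3.
For λ=-1: (A-λI) row 1 is [-8, 12], so an eigenvector is (3, 2).
For λ=3: (A-λI) row 1 is [-12, 12], so an eigenvector is (-1, -1).
General solution: c_1e^(-t)(3,2) + c_2e^(3t)(-1,-1).

x(t) = 3c_1e^(-t) - c_2e^(3t), y(t) = 2c_1e^(-t) - c_2e^(3t)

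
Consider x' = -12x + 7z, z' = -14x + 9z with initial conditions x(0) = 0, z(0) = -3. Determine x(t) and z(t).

x(t) = -3e^(2t) + 3e^(-5t), z(t) = -6e^(2t) + 3e^(-5t)

Coefficient matrix A = [[-12, 7], [-14, 9]].
Characteristic polynomial det(A - λI) = λ^2 + 3λ - 10 = 0.
Eigenvalues λ = 2, -5.
For λ=2: (A-λI) row 1 is [-14, 7], so an eigenvector is (-1, -2).
For λ=-5: (A-λI) row 1 is [-7, 7], so an eigenvector is (-1, -1).
General solution: K_1e^(2t)(-1,-2) + K_2e^(-5t)(-1,-1).
Applying x(0)=0, z(0)=-3 gives K_1=3, K_2=-3.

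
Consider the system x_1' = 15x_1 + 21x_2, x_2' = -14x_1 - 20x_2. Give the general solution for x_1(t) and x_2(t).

x_1(t) = -3K_1e^(t) + K_2e^(-6t), x_2(t) = 2K_1e^(t) - K_2e^(-6t)

Coefficient matrix A = [[15, 21], [-14, -20]].
Characteristic polynomial det(A - λI) = λ^2 + 5λ - 6 = 0.
Eigenvalues λ = 1, -6.
For λ=1: (A-λI) row 1 is [14, 21], so an eigenvector is (-3, 2).
For λ=-6: (A-λI) row 1 is [21, 21], so an eigenvector is (1, -1).
General solution: K_1e^(t)(-3,2) + K_2e^(-6t)(1,-1).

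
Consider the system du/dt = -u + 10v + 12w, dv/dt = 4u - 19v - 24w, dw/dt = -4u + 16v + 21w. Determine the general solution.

Coefficient matrix A = [[-1, 10, 12], [4, -19, -24], [-4, 16, 21]].
det(A - λI) = 0 gives eigenvalues λ = 3, 1, -3.
For λ=3: eigenvector (-1,2,-2).
For λ=1: eigenvector (1,-1,1).
For λ=-3: eigenvector (-2,4,-3).
General solution: c_1e^(3t)(-1,2,-2) + c_2e^(t)(1,-1,1) + c_3e^(-3t)(-2,4,-3).

u(t) = -c_1e^(3t) + c_2e^(t) - 2c_3e^(-3t), v(t) = 2c_1e^(3t) - c_2e^(t) + 4c_3e^(-3t), w(t) = -2c_1e^(3t) + c_2e^(t) - 3c_3e^(-3t)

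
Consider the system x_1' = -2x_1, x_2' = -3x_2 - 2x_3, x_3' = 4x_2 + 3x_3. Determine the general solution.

x_1(t) = C_1e^(-2t), x_2(t) = C_2e^(-t) - C_3e^(t), x_3(t) = -C_2e^(-t) + 2C_3e^(t)

Coefficient matrix A = [[-2, 0, 0], [0, -3, -2], [0, 4, 3]].
det(A - λI) = 0 gives eigenvalues λ = -2, -1, 1.
For λ=-2: eigenvector (1,0,0).
For λ=-1: eigenvector (0,1,-1).
For λ=1: eigenvector (0,-1,2).
General solution: C_1e^(-2t)(1,0,0) + C_2e^(-t)(0,1,-1) + C_3e^(t)(0,-1,2).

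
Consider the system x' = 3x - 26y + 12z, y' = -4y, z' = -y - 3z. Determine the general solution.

x(t) = -2C_1e^(-3t) + 2C_2e^(-4t) + C_3e^(3t), y(t) = C_2e^(-4t), z(t) = C_1e^(-3t) + C_2e^(-4t)

Coefficient matrix A = [[3, -26, 12], [0, -4, 0], [0, -1, -3]].
det(A - λI) = 0 gives eigenvalues λ = -3, -4, 3.
For λ=-3: eigenvector (-2,0,1).
For λ=-4: eigenvector (2,1,1).
For λ=3: eigenvector (1,0,0).
General solution: C_1e^(-3t)(-2,0,1) + C_2e^(-4t)(2,1,1) + C_3e^(3t)(1,0,0).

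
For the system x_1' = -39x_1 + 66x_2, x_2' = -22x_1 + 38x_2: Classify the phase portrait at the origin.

A = [[-39,66],[-22,38]]; det(A-λI) = λ^2 + λ - 30.
λ = -6, 5: opposite signs.

saddle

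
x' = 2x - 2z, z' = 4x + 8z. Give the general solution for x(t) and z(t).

Coefficient matrix A = [[2, -2], [4, 8]].
Characteristic polynomial det(A - λI) = λ^2 - 10λ + 24 = 0.
Eigenvalues λ = 6, 4.
For λ=6: (A-λI) row 1 is [-4, -2], so an eigenvector is (1, -2).
For λ=4: (A-λI) row 1 is [-2, -2], so an eigenvector is (-1, 1).
General solution: K_1e^(6t)(1,-2) + K_2e^(4t)(-1,1).

x(t) = K_1e^(6t) - K_2e^(4t), z(t) = -2K_1e^(6t) + K_2e^(4t)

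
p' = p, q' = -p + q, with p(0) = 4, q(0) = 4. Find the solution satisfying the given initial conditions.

Coefficient matrix A = [[1, 0], [-1, 1]].
Characteristic polynomial det(A - λI) = λ^2 - 2λ + 1 = 0.
Single eigenvalue λ = 1 with algebraic multiplicity 2.
Eigenvector v = (0,-1); generalized eigenvector w with (A-λI)w=v is (1,-1).
General solution: e^(t)[K_1·v + K_2·(t·v + w)].
Applying p(0)=4, q(0)=4 gives K_1=-8, K_2=4.

p(t) = 4e^(t), q(t) = -4te^(t) + 4e^(t)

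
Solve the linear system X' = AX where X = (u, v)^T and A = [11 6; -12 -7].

Coefficient matrix A = [[11, 6], [-12, -7]].
Characteristic polynomial det(A - λI) = λ^2 - 4λ - 5 = 0.
Eigenvalues λ = -1, 5.
For λ=-1: (A-λI) row 1 is [12, 6], so an eigenvector is (1, -2).
For λ=5: (A-λI) row 1 is [6, 6], so an eigenvector is (1, -1).
General solution: K_1e^(-t)(1,-2) + K_2e^(5t)(1,-1).

u(t) = K_1e^(-t) + K_2e^(5t), v(t) = -2K_1e^(-t) - K_2e^(5t)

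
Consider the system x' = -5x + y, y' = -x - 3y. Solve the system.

Coefficient matrix A = [[-5, 1], [-1, -3]].
Characteristic polynomial det(A - λI) = λ^2 + 8λ + 16 = 0.
Single eigenvalue λ = -4 with algebraic multiplicity 2.
Eigenvector v = (-1,-1); generalized eigenvector w with (A-λI)w=v is (2,1).
General solution: e^(-4t)[c_1·v + c_2·(t·v + w)].

x(t) = -c_1e^(-4t) - c_2te^(-4t) + 2c_2e^(-4t), y(t) = -c_1e^(-4t) - c_2te^(-4t) + c_2e^(-4t)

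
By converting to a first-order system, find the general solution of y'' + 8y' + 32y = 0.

Let x_1 = y, x_2 = y'. Then x_1' = x_2 and x_2' = -32x_1 - 8x_2.
A = [[0,1],[-32,-8]]; det(A-λI) = λ^2 + 8λ + 32.
Eigenvalues λ = -4 ± 4i.

y(t) = K_1e^(-4t)cos(4t) + K_2e^(-4t)sin(4t)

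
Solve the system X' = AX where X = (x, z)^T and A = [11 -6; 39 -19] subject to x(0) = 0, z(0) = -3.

x(t) = 6e^(-4t)sin(3t), z(t) = 15e^(-4t)sin(3t) - 3e^(-4t)cos(3t)

Coefficient matrix A = [[11, -6], [39, -19]].
Characteristic polynomial det(A - λI) = λ^2 + 8λ + 25 = 0.
Eigenvalues λ = -4 ± 3i (complex conjugate pair).
For λ=-4+3i: an eigenvector is (-1,-3) - i(1,2) = (-1 - i, -3 - 2i).
A real fundamental pair from Re and Im of e^((-4+3i)t)v: X_1 = e^(-4t)(cos(3t)·(-1,-3) + sin(3t)·(1,2)), X_2 = e^(-4t)(sin(3t)·(-1,-3) - cos(3t)·(1,2)).
General solution: C_1X_1 + C_2X_2.
Applying x(0)=0, z(0)=-3 gives C_1=3, C_2=-3.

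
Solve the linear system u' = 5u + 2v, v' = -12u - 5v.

Coefficient matrix A = [[5, 2], [-12, -5]].
Characteristic polynomial det(A - λI) = λ^2 - 1 = 0.
Eigenvalues λ = -1, 1.
For λ=-1: (A-λI) row 1 is [6, 2], so an eigenvector is (1, -3).
For λ=1: (A-λI) row 1 is [4, 2], so an eigenvector is (1, -2).
General solution: K_1e^(-t)(1,-3) + K_2e^(t)(1,-2).

u(t) = K_1e^(-t) + K_2e^(t), v(t) = -3K_1e^(-t) - 2K_2e^(t)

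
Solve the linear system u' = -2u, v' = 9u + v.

u(t) = C_2e^(-2t), v(t) = -C_1e^(t) - 3C_2e^(-2t)

Coefficient matrix A = [[-2, 0], [9, 1]].
Characteristic polynomial det(A - λI) = λ^2 + λ - 2 = 0.
Eigenvalues λ = 1, -2.
For λ=1: (A-λI) row 1 is [-3, 0], so an eigenvector is (0, -1).
For λ=-2: (A-λI) row 2 is [9, 3], so an eigenvector is (1, -3).
General solution: C_1e^(t)(0,-1) + C_2e^(-2t)(1,-3).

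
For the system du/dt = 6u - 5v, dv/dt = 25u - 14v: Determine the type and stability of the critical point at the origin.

A = [[6,-5],[25,-14]]; det(A-λI) = λ^2 + 8λ + 41.
λ = -4 ± 5i: negative real part.

stable spiral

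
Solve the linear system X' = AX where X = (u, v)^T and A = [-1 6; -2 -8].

u(t) = 2C_1e^(-4t) + 3C_2e^(-5t), v(t) = -C_1e^(-4t) - 2C_2e^(-5t)

Coefficient matrix A = [[-1, 6], [-2, -8]].
Characteristic polynomial det(A - λI) = λ^2 + 9λ + 20 = 0.
Eigenvalues λ = -4, -5.
For λ=-4: (A-λI) row 1 is [3, 6], so an eigenvector is (2, -1).
For λ=-5: (A-λI) row 1 is [4, 6], so an eigenvector is (3, -2).
General solution: C_1e^(-4t)(2,-1) + C_2e^(-5t)(3,-2).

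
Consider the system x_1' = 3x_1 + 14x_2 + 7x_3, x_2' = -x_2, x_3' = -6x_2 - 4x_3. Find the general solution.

Coefficient matrix A = [[3, 14, 7], [0, -1, 0], [0, -6, -4]].
det(A - λI) = 0 gives eigenvalues λ = -1, 3, -4.
For λ=-1: eigenvector (0,1,-2).
For λ=3: eigenvector (1,0,0).
For λ=-4: eigenvector (-1,0,1).
General solution: c_1e^(-t)(0,1,-2) + c_2e^(3t)(1,0,0) + c_3e^(-4t)(-1,0,1).

x_1(t) = c_2e^(3t) - c_3e^(-4t), x_2(t) = c_1e^(-t), x_3(t) = -2c_1e^(-t) + c_3e^(-4t)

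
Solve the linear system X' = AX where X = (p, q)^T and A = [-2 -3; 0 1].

Coefficient matrix A = [[-2, -3], [0, 1]].
Characteristic polynomial det(A - λI) = λ^2 + λ - 2 = 0.
Eigenvalues λ = -2, 1.
For λ=-2: (A-λI) row 1 is [0, -3], so an eigenvector is (1, 0).
For λ=1: (A-λI) row 1 is [-3, -3], so an eigenvector is (-1, 1).
General solution: C_1e^(-2t)(1,0) + C_2e^(t)(-1,1).

p(t) = C_1e^(-2t) - C_2e^(t), q(t) = C_2e^(t)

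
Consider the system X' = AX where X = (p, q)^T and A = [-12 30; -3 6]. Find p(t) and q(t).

Coefficient matrix A = [[-12, 30], [-3, 6]].
Characteristic polynomial det(A - λI) = λ^2 + 6λ + 18 = 0.
Eigenvalues λ = -3 ± 3i (complex conjugate pair).
For λ=-3+3i: an eigenvector is (3,1) - i(1,0) = (3 - i, 1).
A real fundamental pair from Re and Im of e^((-3+3i)t)v: X_1 = e^(-3t)(cos(3t)·(3,1) + sin(3t)·(1,0)), X_2 = e^(-3t)(sin(3t)·(3,1) - cos(3t)·(1,0)).
General solution: c_1X_1 + c_2X_2.

p(t) = c_1e^(-3t)sin(3t) + 3c_1e^(-3t)cos(3t) + 3c_2e^(-3t)sin(3t) - c_2e^(-3t)cos(3t), q(t) = c_1e^(-3t)cos(3t) + c_2e^(-3t)sin(3t)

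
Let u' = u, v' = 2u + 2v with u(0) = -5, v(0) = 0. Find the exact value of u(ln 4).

A = [[1,0],[2,2]]; eigenvalues λ = 2, 1.
Eigenvectors: (0,-1) for λ=2, (-1,2) for λ=1.
From the initial condition, c_1 = 10, c_2 = 5.
u(ln 4) = (10)(4^2)(0) + (5)(4^1)(-1) = -20.

-20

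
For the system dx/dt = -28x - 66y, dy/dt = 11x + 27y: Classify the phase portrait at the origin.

A = [[-28,-66],[11,27]]; det(A-λI) = λ^2 + λ - 30.
λ = 5, -6: opposite signs.

saddle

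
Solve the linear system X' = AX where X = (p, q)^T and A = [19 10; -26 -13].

p(t) = 2K_1e^(3t)sin(2t) - K_1e^(3t)cos(2t) - K_2e^(3t)sin(2t) - 2K_2e^(3t)cos(2t), q(t) = -3K_1e^(3t)sin(2t) + 2K_1e^(3t)cos(2t) + 2K_2e^(3t)sin(2t) + 3K_2e^(3t)cos(2t)

Coefficient matrix A = [[19, 10], [-26, -13]].
Characteristic polynomial det(A - λI) = λ^2 - 6λ + 13 = 0.
Eigenvalues λ = 3 ± 2i (complex conjugate pair).
For λ=3+2i: an eigenvector is (-1,2) - i(2,-3) = (-1 - 2i, 2 + 3i).
A real fundamental pair from Re and Im of e^((3+2i)t)v: X_1 = e^(3t)(cos(2t)·(-1,2) + sin(2t)·(2,-3)), X_2 = e^(3t)(sin(2t)·(-1,2) - cos(2t)·(2,-3)).
General solution: K_1X_1 + K_2X_2.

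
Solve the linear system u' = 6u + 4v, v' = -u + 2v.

u(t) = 2c_1e^(4t) + 2c_2te^(4t) - 3c_2e^(4t), v(t) = -c_1e^(4t) - c_2te^(4t) + 2c_2e^(4t)

Coefficient matrix A = [[6, 4], [-1, 2]].
Characteristic polynomial det(A - λI) = λ^2 - 8λ + 16 = 0.
Single eigenvalue λ = 4 with algebraic multiplicity 2.
Eigenvector v = (2,-1); generalized eigenvector w with (A-λI)w=v is (-3,2).
General solution: e^(4t)[c_1·v + c_2·(t·v + w)].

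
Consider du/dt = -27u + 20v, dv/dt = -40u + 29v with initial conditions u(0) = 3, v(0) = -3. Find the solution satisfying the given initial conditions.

Coefficient matrix A = [[-27, 20], [-40, 29]].
Characteristic polynomial det(A - λI) = λ^2 - 2λ + 17 = 0.
Eigenvalues λ = 1 ± 4i (complex conjugate pair).
For λ=1+4i: an eigenvector is (-2,-3) - i(-1,-1) = (-2 + i, -3 + i).
A real fundamental pair from Re and Im of e^((1+4i)t)v: X_1 = e^(t)(cos(4t)·(-2,-3) + sin(4t)·(-1,-1)), X_2 = e^(t)(sin(4t)·(-2,-3) - cos(4t)·(-1,-1)).
General solution: C_1X_1 + C_2X_2.
Applying u(0)=3, v(0)=-3 gives C_1=6, C_2=15.

u(t) = -36e^(t)sin(4t) + 3e^(t)cos(4t), v(t) = -51e^(t)sin(4t) - 3e^(t)cos(4t)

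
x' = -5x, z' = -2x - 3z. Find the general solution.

x(t) = c_2e^(-5t), z(t) = -c_1e^(-3t) + c_2e^(-5t)

Coefficient matrix A = [[-5, 0], [-2, -3]].
Characteristic polynomial det(A - λI) = λ^2 + 8λ + 15 = 0.
Eigenvalues λ = -3, -5.
For λ=-3: (A-λI) row 1 is [-2, 0], so an eigenvector is (0, -1).
For λ=-5: (A-λI) row 2 is [-2, 2], so an eigenvector is (1, 1).
General solution: c_1e^(-3t)(0,-1) + c_2e^(-5t)(1,1).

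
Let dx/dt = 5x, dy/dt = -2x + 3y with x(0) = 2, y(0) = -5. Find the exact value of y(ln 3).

-567

A = [[5,0],[-2,3]]; eigenvalues λ = 5, 3.
Eigenvectors: (1,-1) for λ=5, (0,-1) for λ=3.
From the initial condition, c_1 = 2, c_2 = 3.
y(ln 3) = (2)(3^5)(-1) + (3)(3^3)(-1) = -567.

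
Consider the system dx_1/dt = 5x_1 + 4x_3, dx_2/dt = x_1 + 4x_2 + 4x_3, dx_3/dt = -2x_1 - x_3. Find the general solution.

x_1(t) = -c_2e^(t) - 2c_3e^(3t), x_2(t) = c_1e^(4t) - c_2e^(t) - 2c_3e^(3t), x_3(t) = c_2e^(t) + c_3e^(3t)

Coefficient matrix A = [[5, 0, 4], [1, 4, 4], [-2, 0, -1]].
det(A - λI) = 0 gives eigenvalues λ = 4, 1, 3.
For λ=4: eigenvector (0,1,0).
For λ=1: eigenvector (-1,-1,1).
For λ=3: eigenvector (-2,-2,1).
General solution: c_1e^(4t)(0,1,0) + c_2e^(t)(-1,-1,1) + c_3e^(3t)(-2,-2,1).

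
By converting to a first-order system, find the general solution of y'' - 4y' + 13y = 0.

Let x_1 = y, x_2 = y'. Then x_1' = x_2 and x_2' = -13x_1 + 4x_2.
A = [[0,1],[-13,4]]; det(A-λI) = λ^2 - 4λ + 13.
Eigenvalues λ = 2 ± 3i.

y(t) = C_1e^(2t)cos(3t) + C_2e^(2t)sin(3t)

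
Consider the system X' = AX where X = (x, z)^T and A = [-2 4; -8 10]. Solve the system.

x(t) = C_1e^(2t) + C_2e^(6t), z(t) = C_1e^(2t) + 2C_2e^(6t)

Coefficient matrix A = [[-2, 4], [-8, 10]].
Characteristic polynomial det(A - λI) = λ^2 - 8λ + 12 = 0.
Eigenvalues λ = 2, 6.
For λ=2: (A-λI) row 1 is [-4, 4], so an eigenvector is (1, 1).
For λ=6: (A-λI) row 1 is [-8, 4], so an eigenvector is (1, 2).
General solution: C_1e^(2t)(1,1) + C_2e^(6t)(1,2).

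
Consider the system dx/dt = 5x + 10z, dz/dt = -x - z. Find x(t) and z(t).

Coefficient matrix A = [[5, 10], [-1, -1]].
Characteristic polynomial det(A - λI) = λ^2 - 4λ + 5 = 0.
Eigenvalues λ = 2 ± i (complex conjugate pair).
For λ=2+i: an eigenvector is (1,0) - i(3,-1) = (1 - 3i, 0 + i).
A real fundamental pair from Re and Im of e^((2+i)t)v: X_1 = e^(2t)(cos(t)·(1,0) + sin(t)·(3,-1)), X_2 = e^(2t)(sin(t)·(1,0) - cos(t)·(3,-1)).
General solution: K_1X_1 + K_2X_2.

x(t) = 3K_1e^(2t)sin(t) + K_1e^(2t)cos(t) + K_2e^(2t)sin(t) - 3K_2e^(2t)cos(t), z(t) = -K_1e^(2t)sin(t) + K_2e^(2t)cos(t)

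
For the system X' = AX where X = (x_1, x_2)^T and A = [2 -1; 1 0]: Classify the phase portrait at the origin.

A = [[2,-1],[1,0]]; det(A-λI) = λ^2 - 2λ + 1.
repeated λ = 1 with a single eigenvector.

unstable improper node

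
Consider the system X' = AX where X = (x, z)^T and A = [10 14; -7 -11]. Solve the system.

Coefficient matrix A = [[10, 14], [-7, -11]].
Characteristic polynomial det(A - λI) = λ^2 + λ - 12 = 0.
Eigenvalues λ = 3, -4.
For λ=3: (A-λI) row 1 is [7, 14], so an eigenvector is (-2, 1).
For λ=-4: (A-λI) row 1 is [14, 14], so an eigenvector is (1, -1).
General solution: K_1e^(3t)(-2,1) + K_2e^(-4t)(1,-1).

x(t) = -2K_1e^(3t) + K_2e^(-4t), z(t) = K_1e^(3t) - K_2e^(-4t)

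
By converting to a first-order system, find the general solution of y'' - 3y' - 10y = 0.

y(t) = K_1e^(-2t) + K_2e^(5t)

Let x_1 = y, x_2 = y'. Then x_1' = x_2 and x_2' = 10x_1 + 3x_2.
A = [[0,1],[10,3]]; det(A-λI) = λ^2 - 3λ - 10.
Eigenvalues λ = -2, 5 with eigenvectors (1,-2), (1,5).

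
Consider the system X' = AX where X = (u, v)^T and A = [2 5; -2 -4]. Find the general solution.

u(t) = -c_1e^(-t)sin(t) - 2c_1e^(-t)cos(t) - 2c_2e^(-t)sin(t) + c_2e^(-t)cos(t), v(t) = c_1e^(-t)sin(t) + c_1e^(-t)cos(t) + c_2e^(-t)sin(t) - c_2e^(-t)cos(t)

Coefficient matrix A = [[2, 5], [-2, -4]].
Characteristic polynomial det(A - λI) = λ^2 + 2λ + 2 = 0.
Eigenvalues λ = -1 ± i (complex conjugate pair).
For λ=-1+i: an eigenvector is (-2,1) - i(-1,1) = (-2 + i, 1 - i).
A real fundamental pair from Re and Im of e^((-1+i)t)v: X_1 = e^(-t)(cos(t)·(-2,1) + sin(t)·(-1,1)), X_2 = e^(-t)(sin(t)·(-2,1) - cos(t)·(-1,1)).
General solution: c_1X_1 + c_2X_2.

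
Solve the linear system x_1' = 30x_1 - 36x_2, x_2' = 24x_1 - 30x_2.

x_1(t) = c_1e^(-6t) + 3c_2e^(6t), x_2(t) = c_1e^(-6t) + 2c_2e^(6t)

Coefficient matrix A = [[30, -36], [24, -30]].
Characteristic polynomial det(A - λI) = λ^2 - 36 = 0.
Eigenvalues λ = -6, 6.
For λ=-6: (A-λI) row 1 is [36, -36], so an eigenvector is (1, 1).
For λ=6: (A-λI) row 1 is [24, -36], so an eigenvector is (3, 2).
General solution: c_1e^(-6t)(1,1) + c_2e^(6t)(3,2).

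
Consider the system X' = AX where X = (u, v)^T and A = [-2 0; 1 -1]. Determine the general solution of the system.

Coefficient matrix A = [[-2, 0], [1, -1]].
Characteristic polynomial det(A - λI) = λ^2 + 3λ + 2 = 0.
Eigenvalues λ = -2, -1.
For λ=-2: (A-λI) row 2 is [1, 1], so an eigenvector is (1, -1).
For λ=-1: (A-λI) row 1 is [-1, 0], so an eigenvector is (0, -1).
General solution: C_1e^(-2t)(1,-1) + C_2e^(-t)(0,-1).

u(t) = C_1e^(-2t), v(t) = -C_1e^(-2t) - C_2e^(-t)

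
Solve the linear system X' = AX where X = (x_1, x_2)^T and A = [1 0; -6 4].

x_1(t) = -C_2e^(t), x_2(t) = C_1e^(4t) - 2C_2e^(t)

Coefficient matrix A = [[1, 0], [-6, 4]].
Characteristic polynomial det(A - λI) = λ^2 - 5λ + 4 = 0.
Eigenvalues λ = 4, 1.
For λ=4: (A-λI) row 1 is [-3, 0], so an eigenvector is (0, 1).
For λ=1: (A-λI) row 2 is [-6, 3], so an eigenvector is (-1, -2).
General solution: C_1e^(4t)(0,1) + C_2e^(t)(-1,-2).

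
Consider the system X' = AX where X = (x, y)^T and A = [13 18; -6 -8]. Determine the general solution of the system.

x(t) = 2c_1e^(4t) + 3c_2e^(t), y(t) = -c_1e^(4t) - 2c_2e^(t)

Coefficient matrix A = [[13, 18], [-6, -8]].
Characteristic polynomial det(A - λI) = λ^2 - 5λ + 4 = 0.
Eigenvalues λ = 4, 1.
For λ=4: (A-λI) row 1 is [9, 18], so an eigenvector is (2, -1).
For λ=1: (A-λI) row 1 is [12, 18], so an eigenvector is (3, -2).
General solution: c_1e^(4t)(2,-1) + c_2e^(t)(3,-2).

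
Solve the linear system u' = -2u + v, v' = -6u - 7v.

u(t) = c_1e^(-5t) - c_2e^(-4t), v(t) = -3c_1e^(-5t) + 2c_2e^(-4t)

Coefficient matrix A = [[-2, 1], [-6, -7]].
Characteristic polynomial det(A - λI) = λ^2 + 9λ + 20 = 0.
Eigenvalues λ = -5, -4.
For λ=-5: (A-λI) row 1 is [3, 1], so an eigenvector is (1, -3).
For λ=-4: (A-λI) row 1 is [2, 1], so an eigenvector is (-1, 2).
General solution: c_1e^(-5t)(1,-3) + c_2e^(-4t)(-1,2).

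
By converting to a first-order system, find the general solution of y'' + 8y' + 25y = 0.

Let x_1 = y, x_2 = y'. Then x_1' = x_2 and x_2' = -25x_1 - 8x_2.
A = [[0,1],[-25,-8]]; det(A-λI) = λ^2 + 8λ + 25.
Eigenvalues λ = -4 ± 3i.

y(t) = C_1e^(-4t)cos(3t) + C_2e^(-4t)sin(3t)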